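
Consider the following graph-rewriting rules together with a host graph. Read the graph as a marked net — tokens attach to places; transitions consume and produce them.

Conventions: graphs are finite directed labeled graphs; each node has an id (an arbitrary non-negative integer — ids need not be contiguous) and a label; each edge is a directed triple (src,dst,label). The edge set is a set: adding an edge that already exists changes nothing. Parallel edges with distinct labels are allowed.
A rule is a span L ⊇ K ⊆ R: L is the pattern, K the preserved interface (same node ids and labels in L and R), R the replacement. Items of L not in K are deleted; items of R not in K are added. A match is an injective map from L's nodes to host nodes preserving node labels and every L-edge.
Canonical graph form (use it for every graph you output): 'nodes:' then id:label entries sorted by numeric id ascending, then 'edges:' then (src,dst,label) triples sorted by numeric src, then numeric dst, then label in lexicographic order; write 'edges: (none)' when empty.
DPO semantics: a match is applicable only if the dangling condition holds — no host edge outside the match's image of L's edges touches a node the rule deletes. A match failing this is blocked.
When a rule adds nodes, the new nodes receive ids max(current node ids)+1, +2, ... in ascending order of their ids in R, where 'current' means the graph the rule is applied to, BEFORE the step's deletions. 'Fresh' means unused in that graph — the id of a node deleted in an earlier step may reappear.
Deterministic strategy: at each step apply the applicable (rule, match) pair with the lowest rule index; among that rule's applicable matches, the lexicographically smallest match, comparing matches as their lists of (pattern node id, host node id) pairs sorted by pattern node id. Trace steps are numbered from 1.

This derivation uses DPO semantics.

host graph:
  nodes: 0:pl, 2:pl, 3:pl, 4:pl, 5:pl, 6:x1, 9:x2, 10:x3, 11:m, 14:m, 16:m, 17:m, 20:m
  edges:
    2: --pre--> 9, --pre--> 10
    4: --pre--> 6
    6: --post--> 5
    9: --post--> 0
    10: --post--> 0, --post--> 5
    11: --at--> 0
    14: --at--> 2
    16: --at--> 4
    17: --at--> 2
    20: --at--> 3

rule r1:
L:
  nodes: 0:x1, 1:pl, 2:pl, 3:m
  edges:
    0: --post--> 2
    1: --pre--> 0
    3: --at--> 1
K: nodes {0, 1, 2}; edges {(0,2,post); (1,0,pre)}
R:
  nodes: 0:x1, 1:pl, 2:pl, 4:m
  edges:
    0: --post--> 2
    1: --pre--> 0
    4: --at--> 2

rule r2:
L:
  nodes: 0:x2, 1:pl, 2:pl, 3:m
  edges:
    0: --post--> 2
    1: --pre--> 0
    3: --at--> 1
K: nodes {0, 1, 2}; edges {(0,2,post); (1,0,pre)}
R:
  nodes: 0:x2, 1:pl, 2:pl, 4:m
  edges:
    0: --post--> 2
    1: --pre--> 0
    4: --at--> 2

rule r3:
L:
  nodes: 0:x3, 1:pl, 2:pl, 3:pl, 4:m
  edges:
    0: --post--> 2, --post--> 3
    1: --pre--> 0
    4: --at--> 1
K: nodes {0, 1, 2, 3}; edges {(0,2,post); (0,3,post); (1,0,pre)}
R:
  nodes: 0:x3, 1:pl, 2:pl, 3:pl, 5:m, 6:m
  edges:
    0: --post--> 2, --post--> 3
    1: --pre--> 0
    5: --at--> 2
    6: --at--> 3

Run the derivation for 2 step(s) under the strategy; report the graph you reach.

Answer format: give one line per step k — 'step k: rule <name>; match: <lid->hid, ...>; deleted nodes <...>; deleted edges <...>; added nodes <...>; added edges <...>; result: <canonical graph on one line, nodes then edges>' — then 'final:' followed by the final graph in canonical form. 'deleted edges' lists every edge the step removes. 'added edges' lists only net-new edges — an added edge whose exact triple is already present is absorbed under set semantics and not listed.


step 1: rule r1; match: 0->6, 1->4, 2->5, 3->16; deleted nodes 16; deleted edges (16,4,at); added nodes 21; added edges (21,5,at); result: nodes: 0:pl, 2:pl, 3:pl, 4:pl, 5:pl, 6:x1, 9:x2, 10:x3, 11:m, 14:m, 17:m, 20:m, 21:m edges: (2,9,pre); (2,10,pre); (4,6,pre); (6,5,post); (9,0,post); (10,0,post); (10,5,post); (11,0,at); (14,2,at); (17,2,at); (20,3,at); (21,5,at)
step 2: rule r2; match: 0->9, 1->2, 2->0, 3->14; deleted nodes 14; deleted edges (14,2,at); added nodes 22; added edges (22,0,at); result: nodes: 0:pl, 2:pl, 3:pl, 4:pl, 5:pl, 6:x1, 9:x2, 10:x3, 11:m, 17:m, 20:m, 21:m, 22:m edges: (2,9,pre); (2,10,pre); (4,6,pre); (6,5,post); (9,0,post); (10,0,post); (10,5,post); (11,0,at); (17,2,at); (20,3,at); (21,5,at); (22,0,at)
final:
nodes: 0:pl, 2:pl, 3:pl, 4:pl, 5:pl, 6:x1, 9:x2, 10:x3, 11:m, 17:m, 20:m, 21:m, 22:m
edges: (2,9,pre); (2,10,pre); (4,6,pre); (6,5,post); (9,0,post); (10,0,post); (10,5,post); (11,0,at); (17,2,at); (20,3,at); (21,5,at); (22,0,at)


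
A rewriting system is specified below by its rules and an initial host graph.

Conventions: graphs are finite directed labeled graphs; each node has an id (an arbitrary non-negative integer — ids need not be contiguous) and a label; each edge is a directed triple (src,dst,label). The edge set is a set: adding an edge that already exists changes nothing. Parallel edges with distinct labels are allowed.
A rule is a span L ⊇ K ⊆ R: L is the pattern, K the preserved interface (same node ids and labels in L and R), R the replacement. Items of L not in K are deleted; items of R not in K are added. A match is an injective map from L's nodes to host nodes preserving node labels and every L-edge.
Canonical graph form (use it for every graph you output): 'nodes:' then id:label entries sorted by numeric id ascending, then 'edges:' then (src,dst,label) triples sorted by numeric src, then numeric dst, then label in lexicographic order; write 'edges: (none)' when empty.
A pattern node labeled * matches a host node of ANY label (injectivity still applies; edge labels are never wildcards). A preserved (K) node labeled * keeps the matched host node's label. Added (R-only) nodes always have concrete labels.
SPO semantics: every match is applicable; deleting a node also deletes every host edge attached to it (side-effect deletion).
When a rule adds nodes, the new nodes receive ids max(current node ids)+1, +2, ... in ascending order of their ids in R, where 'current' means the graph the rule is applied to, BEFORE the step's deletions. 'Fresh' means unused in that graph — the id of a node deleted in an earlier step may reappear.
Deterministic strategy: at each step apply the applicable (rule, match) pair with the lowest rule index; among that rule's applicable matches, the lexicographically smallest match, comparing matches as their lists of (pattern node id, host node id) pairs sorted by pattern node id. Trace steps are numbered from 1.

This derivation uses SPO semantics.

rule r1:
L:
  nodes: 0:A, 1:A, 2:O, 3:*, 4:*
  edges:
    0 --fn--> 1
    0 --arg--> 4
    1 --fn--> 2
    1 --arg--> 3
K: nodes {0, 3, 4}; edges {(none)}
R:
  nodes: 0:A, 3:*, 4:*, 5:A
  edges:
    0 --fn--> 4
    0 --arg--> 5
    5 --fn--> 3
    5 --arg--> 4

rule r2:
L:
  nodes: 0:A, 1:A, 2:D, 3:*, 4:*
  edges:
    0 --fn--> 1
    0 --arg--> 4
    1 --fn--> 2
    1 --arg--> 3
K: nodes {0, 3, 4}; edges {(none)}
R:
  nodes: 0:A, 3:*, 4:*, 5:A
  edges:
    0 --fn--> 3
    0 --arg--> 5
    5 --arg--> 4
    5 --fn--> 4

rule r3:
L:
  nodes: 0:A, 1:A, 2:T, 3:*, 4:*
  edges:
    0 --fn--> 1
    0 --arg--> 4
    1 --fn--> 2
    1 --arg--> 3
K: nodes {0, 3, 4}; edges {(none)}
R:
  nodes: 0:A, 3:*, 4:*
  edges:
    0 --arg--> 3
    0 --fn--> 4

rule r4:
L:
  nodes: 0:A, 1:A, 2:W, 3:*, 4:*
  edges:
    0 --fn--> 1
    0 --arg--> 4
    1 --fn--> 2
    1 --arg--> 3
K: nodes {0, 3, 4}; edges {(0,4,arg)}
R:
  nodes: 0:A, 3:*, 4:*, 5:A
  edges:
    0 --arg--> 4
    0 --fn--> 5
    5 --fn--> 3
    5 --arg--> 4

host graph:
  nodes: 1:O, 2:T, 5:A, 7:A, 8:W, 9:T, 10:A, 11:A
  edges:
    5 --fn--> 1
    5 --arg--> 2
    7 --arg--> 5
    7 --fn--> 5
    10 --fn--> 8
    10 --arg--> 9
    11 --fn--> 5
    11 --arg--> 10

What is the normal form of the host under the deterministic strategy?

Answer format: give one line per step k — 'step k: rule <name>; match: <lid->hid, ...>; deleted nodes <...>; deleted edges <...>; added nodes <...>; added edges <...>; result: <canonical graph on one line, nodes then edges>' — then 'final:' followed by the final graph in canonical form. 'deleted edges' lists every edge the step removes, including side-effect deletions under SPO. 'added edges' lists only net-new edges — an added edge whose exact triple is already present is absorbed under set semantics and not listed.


step 1: rule r1; match: 0->11, 1->5, 2->1, 3->2, 4->10; deleted nodes 1, 5; deleted edges (5,1,fn); (5,2,arg); (7,5,arg); (7,5,fn); (11,5,fn); (11,10,arg); added nodes 12; added edges (11,10,fn); (11,12,arg); (12,2,fn); (12,10,arg); result: nodes: 2:T, 7:A, 8:W, 9:T, 10:A, 11:A, 12:A edges: (10,8,fn); (10,9,arg); (11,10,fn); (11,12,arg); (12,2,fn); (12,10,arg)
step 2: rule r4; match: 0->11, 1->10, 2->8, 3->9, 4->12; deleted nodes 8, 10; deleted edges (10,8,fn); (10,9,arg); (11,10,fn); (12,10,arg); added nodes 13; added edges (11,13,fn); (13,9,fn); (13,12,arg); result: nodes: 2:T, 7:A, 9:T, 11:A, 12:A, 13:A edges: (11,12,arg); (11,13,fn); (12,2,fn); (13,9,fn); (13,12,arg)
final:
nodes: 2:T, 7:A, 9:T, 11:A, 12:A, 13:A
edges: (11,12,arg); (11,13,fn); (12,2,fn); (13,9,fn); (13,12,arg)


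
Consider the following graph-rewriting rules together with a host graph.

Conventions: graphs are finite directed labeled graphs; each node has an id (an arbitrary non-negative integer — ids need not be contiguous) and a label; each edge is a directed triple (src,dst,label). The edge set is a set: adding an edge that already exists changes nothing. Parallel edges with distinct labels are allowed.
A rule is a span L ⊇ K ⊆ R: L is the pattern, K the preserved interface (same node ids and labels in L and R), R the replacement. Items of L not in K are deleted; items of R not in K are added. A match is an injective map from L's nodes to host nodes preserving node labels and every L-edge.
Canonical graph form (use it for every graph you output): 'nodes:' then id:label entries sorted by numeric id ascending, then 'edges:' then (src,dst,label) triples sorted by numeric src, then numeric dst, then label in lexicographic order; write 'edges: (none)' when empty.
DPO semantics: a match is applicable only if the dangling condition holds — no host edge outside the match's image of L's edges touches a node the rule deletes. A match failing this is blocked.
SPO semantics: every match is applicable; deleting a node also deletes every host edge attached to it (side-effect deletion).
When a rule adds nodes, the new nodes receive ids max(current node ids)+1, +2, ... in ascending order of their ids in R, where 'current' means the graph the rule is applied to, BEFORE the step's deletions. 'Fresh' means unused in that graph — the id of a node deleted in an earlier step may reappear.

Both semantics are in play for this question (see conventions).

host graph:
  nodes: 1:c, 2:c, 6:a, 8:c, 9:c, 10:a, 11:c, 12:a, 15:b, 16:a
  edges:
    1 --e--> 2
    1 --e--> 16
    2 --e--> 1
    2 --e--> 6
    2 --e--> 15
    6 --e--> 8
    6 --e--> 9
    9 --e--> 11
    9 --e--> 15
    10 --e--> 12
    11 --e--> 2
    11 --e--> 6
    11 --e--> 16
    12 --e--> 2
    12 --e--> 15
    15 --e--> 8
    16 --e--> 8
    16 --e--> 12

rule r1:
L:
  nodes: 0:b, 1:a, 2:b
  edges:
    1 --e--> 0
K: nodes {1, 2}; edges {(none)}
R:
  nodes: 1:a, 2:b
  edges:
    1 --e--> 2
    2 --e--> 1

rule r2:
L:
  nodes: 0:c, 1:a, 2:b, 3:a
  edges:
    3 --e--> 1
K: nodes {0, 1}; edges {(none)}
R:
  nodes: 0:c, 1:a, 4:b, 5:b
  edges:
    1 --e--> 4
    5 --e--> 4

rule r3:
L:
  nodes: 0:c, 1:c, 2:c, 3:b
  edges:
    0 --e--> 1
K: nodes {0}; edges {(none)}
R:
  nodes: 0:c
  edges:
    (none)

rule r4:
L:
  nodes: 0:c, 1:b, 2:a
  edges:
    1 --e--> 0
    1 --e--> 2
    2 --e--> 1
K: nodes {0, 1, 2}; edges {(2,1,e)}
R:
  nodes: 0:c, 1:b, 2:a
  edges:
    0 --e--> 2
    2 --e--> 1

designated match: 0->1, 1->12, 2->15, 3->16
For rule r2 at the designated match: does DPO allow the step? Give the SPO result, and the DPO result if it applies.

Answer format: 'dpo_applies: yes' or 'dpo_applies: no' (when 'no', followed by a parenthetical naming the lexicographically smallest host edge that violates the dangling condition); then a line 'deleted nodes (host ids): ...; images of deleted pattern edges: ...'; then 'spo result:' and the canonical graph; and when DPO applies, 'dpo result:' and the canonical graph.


dpo_applies: no
(the rule deletes node 16, which keeps host edge (1,16,e) outside the match image — the dangling condition fails, DPO blocks; SPO proceeds and side-deletes such edges)
deleted nodes (host ids): 15, 16; images of deleted pattern edges: (16,12,e)
spo result:
nodes: 1:c, 2:c, 6:a, 8:c, 9:c, 10:a, 11:c, 12:a, 17:b, 18:b
edges: (1,2,e); (2,1,e); (2,6,e); (6,8,e); (6,9,e); (9,11,e); (10,12,e); (11,2,e); (11,6,e); (12,2,e); (12,17,e); (18,17,e)


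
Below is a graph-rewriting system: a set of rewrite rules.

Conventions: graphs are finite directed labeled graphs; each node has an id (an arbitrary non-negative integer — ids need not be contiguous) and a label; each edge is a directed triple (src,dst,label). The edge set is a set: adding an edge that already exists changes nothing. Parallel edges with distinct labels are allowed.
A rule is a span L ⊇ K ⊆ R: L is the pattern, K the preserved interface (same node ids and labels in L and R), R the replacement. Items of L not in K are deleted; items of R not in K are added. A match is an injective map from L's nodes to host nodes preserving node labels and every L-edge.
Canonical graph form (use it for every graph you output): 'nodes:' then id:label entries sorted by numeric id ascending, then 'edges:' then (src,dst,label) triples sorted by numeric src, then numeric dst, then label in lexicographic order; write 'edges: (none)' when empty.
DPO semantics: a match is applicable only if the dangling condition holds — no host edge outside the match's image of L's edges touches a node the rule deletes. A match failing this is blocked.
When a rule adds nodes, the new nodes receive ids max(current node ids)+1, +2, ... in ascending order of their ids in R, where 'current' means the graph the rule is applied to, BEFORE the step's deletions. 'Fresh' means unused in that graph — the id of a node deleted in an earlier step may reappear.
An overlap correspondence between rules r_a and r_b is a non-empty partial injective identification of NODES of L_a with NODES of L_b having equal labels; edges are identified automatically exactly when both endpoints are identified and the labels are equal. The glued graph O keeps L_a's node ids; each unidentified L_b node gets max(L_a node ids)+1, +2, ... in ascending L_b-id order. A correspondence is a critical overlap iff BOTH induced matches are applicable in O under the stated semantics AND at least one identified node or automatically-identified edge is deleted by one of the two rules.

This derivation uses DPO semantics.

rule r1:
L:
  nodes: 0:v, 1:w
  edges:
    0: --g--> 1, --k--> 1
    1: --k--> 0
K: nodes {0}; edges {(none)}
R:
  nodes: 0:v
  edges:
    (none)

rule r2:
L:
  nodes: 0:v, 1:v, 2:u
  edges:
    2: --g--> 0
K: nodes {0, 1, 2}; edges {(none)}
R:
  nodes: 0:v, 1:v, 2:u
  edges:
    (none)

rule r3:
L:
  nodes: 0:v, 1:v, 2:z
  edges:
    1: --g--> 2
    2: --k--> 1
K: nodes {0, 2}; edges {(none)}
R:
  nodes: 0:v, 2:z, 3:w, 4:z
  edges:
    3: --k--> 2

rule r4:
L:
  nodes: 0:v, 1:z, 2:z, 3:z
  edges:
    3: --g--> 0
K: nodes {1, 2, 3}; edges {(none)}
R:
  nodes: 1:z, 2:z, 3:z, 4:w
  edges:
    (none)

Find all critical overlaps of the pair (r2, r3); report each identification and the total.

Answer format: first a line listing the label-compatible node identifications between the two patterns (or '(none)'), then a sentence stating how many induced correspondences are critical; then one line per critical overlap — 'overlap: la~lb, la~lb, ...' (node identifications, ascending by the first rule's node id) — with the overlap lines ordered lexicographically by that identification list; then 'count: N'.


label-compatible node identifications between L(r2) and L(r3): 0~0, 0~1, 1~0, 1~1
2 of the induced correspondences are critical overlaps of r2 and r3.
overlap: 0~0, 1~1
overlap: 1~1
count: 2


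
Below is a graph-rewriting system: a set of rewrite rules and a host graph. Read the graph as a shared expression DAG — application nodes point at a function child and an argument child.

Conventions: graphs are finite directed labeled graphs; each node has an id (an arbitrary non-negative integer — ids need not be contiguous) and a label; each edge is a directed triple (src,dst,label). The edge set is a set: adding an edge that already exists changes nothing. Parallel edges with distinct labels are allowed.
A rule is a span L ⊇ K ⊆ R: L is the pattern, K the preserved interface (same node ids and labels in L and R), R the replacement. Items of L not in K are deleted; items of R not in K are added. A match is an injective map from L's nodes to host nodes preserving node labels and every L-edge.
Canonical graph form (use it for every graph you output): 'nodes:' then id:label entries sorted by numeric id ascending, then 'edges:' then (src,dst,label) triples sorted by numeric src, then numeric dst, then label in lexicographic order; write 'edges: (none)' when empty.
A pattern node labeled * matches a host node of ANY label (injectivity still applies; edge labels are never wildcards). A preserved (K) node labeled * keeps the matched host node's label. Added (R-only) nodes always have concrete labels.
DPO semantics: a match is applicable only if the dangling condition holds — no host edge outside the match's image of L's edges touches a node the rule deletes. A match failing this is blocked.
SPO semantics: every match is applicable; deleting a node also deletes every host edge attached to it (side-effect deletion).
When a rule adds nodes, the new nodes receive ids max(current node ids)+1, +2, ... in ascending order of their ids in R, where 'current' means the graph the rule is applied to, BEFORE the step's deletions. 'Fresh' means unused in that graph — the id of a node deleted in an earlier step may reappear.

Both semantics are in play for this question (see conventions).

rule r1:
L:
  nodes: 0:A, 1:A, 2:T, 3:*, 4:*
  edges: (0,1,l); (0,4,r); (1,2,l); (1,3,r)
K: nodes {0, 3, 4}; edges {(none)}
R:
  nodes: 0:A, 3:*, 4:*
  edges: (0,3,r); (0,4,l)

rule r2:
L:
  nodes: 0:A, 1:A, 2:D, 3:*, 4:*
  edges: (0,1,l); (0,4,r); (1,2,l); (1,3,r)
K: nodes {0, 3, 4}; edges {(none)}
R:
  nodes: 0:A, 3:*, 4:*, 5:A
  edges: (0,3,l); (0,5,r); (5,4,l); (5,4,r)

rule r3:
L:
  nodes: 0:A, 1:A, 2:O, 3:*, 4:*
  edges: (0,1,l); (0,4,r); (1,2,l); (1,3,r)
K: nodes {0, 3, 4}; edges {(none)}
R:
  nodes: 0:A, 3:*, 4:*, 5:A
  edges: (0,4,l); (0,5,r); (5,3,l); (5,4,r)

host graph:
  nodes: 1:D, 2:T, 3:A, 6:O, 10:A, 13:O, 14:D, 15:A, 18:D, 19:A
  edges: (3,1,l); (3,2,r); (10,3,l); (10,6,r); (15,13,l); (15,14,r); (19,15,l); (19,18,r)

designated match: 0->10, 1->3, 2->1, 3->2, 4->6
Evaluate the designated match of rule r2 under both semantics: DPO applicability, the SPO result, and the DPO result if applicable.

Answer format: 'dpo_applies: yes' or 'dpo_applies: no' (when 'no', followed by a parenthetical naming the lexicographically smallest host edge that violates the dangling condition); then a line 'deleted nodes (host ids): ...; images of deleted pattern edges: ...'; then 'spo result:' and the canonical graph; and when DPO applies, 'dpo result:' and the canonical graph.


dpo_applies: yes
deleted nodes (host ids): 1, 3; images of deleted pattern edges: (3,1,l); (3,2,r); (10,3,l); (10,6,r)
spo result:
nodes: 2:T, 6:O, 10:A, 13:O, 14:D, 15:A, 18:D, 19:A, 20:A
edges: (10,2,l); (10,20,r); (15,13,l); (15,14,r); (19,15,l); (19,18,r); (20,6,l); (20,6,r)
dpo result:
nodes: 2:T, 6:O, 10:A, 13:O, 14:D, 15:A, 18:D, 19:A, 20:A
edges: (10,2,l); (10,20,r); (15,13,l); (15,14,r); (19,15,l); (19,18,r); (20,6,l); (20,6,r)


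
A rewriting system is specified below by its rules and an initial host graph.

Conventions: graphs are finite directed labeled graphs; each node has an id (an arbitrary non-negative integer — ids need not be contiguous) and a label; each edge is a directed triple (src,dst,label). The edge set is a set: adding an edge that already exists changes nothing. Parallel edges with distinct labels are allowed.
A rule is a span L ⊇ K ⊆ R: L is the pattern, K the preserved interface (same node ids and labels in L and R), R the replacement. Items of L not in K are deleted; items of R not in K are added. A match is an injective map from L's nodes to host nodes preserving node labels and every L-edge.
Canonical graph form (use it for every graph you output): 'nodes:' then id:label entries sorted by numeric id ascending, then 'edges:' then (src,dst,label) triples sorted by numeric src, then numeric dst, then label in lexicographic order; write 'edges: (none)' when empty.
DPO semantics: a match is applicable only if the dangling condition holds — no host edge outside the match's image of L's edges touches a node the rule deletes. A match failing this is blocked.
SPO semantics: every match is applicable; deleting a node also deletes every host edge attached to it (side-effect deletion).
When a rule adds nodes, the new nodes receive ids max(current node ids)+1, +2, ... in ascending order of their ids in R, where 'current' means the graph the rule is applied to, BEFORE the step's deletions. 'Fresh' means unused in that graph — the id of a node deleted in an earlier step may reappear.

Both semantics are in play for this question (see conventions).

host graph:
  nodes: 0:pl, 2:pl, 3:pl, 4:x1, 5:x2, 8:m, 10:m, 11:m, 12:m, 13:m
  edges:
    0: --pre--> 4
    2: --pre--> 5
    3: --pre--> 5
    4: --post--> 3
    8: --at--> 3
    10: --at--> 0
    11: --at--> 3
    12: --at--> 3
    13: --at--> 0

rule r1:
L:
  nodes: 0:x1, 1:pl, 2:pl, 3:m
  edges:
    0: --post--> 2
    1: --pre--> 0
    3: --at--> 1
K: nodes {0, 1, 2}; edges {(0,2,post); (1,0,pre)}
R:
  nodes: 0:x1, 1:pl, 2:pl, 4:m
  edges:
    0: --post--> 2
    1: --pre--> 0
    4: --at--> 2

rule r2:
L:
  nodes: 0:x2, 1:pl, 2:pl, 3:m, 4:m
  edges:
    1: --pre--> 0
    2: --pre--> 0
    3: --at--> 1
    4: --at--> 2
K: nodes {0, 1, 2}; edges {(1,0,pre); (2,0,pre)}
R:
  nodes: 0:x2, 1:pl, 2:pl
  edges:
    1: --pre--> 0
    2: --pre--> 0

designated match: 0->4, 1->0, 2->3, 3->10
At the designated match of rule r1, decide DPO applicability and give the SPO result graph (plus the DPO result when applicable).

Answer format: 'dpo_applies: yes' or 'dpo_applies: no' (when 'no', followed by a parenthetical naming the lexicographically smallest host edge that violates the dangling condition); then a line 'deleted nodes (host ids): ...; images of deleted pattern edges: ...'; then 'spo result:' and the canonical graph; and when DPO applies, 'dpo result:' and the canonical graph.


dpo_applies: yes
deleted nodes (host ids): 10; images of deleted pattern edges: (10,0,at)
spo result:
nodes: 0:pl, 2:pl, 3:pl, 4:x1, 5:x2, 8:m, 11:m, 12:m, 13:m, 14:m
edges: (0,4,pre); (2,5,pre); (3,5,pre); (4,3,post); (8,3,at); (11,3,at); (12,3,at); (13,0,at); (14,3,at)
dpo result:
nodes: 0:pl, 2:pl, 3:pl, 4:x1, 5:x2, 8:m, 11:m, 12:m, 13:m, 14:m
edges: (0,4,pre); (2,5,pre); (3,5,pre); (4,3,post); (8,3,at); (11,3,at); (12,3,at); (13,0,at); (14,3,at)


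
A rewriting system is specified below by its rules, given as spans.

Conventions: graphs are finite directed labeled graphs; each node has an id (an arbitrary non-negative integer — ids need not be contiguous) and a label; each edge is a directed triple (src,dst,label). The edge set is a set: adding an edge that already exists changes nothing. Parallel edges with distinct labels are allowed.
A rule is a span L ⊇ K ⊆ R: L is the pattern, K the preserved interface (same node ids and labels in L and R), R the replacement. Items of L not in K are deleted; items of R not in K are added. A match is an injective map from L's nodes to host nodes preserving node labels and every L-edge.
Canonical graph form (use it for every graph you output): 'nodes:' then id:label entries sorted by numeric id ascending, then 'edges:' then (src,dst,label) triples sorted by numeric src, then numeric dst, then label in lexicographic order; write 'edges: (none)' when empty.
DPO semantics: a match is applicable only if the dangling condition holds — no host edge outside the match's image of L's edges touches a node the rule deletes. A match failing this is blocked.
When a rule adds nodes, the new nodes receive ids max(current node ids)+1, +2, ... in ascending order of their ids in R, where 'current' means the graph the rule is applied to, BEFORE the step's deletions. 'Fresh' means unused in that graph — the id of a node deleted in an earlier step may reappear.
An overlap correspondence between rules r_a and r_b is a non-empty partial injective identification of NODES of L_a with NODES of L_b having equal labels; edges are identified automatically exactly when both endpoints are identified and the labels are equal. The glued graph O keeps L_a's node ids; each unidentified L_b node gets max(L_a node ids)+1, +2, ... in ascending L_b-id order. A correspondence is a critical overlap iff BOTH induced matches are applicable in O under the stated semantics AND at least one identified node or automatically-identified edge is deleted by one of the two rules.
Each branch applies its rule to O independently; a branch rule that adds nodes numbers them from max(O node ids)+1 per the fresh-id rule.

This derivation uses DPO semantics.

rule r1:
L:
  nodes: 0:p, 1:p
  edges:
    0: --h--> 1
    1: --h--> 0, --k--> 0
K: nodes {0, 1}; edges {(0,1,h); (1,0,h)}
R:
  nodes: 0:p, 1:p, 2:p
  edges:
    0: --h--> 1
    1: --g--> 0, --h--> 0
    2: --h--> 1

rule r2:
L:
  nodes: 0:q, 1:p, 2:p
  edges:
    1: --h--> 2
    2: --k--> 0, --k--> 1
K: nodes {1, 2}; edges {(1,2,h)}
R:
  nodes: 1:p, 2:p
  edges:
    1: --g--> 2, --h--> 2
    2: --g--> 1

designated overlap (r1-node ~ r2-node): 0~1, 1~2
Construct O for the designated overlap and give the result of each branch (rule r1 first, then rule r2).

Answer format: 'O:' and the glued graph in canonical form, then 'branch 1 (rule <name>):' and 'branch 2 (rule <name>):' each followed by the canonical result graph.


O:
nodes: 0:p, 1:p, 2:q
edges: (0,1,h); (1,0,h); (1,0,k); (1,2,k)
branch 1 (rule r1):
nodes: 0:p, 1:p, 2:q, 3:p
edges: (0,1,h); (1,0,g); (1,0,h); (1,2,k); (3,1,h)
branch 2 (rule r2):
nodes: 0:p, 1:p
edges: (0,1,g); (0,1,h); (1,0,g); (1,0,h)


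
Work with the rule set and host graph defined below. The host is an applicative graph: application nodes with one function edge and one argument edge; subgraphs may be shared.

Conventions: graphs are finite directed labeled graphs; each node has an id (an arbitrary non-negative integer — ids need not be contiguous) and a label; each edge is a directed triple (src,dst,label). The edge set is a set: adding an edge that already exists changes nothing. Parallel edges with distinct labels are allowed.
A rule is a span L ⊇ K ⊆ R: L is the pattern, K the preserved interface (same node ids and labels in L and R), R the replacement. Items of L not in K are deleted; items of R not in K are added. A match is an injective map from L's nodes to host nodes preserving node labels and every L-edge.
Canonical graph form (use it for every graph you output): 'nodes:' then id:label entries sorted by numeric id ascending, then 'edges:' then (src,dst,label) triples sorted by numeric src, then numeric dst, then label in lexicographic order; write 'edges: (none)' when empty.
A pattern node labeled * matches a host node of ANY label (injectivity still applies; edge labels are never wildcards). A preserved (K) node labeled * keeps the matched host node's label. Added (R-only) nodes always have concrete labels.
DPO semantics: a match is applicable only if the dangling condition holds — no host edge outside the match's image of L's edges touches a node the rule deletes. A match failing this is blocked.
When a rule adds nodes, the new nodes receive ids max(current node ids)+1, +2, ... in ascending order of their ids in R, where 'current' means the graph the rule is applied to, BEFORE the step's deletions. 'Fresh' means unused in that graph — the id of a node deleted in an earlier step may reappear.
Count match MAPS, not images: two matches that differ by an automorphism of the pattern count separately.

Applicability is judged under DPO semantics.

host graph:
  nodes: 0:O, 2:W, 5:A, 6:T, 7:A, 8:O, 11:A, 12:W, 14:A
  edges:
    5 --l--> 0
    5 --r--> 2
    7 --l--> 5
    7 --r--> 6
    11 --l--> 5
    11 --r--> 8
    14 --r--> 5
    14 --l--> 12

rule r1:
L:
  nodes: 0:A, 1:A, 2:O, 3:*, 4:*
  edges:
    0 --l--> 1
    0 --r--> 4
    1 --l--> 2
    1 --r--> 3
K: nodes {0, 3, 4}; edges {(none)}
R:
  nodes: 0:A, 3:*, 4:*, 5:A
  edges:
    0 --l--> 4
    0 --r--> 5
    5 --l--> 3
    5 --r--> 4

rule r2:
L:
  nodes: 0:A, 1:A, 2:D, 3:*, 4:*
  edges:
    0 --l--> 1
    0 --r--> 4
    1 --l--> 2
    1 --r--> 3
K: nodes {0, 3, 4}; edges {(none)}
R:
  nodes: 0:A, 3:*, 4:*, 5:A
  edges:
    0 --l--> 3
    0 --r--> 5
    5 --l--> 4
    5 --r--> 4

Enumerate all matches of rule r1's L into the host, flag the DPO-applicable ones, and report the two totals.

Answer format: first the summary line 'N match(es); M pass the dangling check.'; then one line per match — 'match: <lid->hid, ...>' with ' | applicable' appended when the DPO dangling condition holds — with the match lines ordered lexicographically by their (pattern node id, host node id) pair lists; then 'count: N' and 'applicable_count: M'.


2 match(es); 0 pass the dangling check.
match: 0->7, 1->5, 2->0, 3->2, 4->6
match: 0->11, 1->5, 2->0, 3->2, 4->8
count: 2
applicable_count: 0


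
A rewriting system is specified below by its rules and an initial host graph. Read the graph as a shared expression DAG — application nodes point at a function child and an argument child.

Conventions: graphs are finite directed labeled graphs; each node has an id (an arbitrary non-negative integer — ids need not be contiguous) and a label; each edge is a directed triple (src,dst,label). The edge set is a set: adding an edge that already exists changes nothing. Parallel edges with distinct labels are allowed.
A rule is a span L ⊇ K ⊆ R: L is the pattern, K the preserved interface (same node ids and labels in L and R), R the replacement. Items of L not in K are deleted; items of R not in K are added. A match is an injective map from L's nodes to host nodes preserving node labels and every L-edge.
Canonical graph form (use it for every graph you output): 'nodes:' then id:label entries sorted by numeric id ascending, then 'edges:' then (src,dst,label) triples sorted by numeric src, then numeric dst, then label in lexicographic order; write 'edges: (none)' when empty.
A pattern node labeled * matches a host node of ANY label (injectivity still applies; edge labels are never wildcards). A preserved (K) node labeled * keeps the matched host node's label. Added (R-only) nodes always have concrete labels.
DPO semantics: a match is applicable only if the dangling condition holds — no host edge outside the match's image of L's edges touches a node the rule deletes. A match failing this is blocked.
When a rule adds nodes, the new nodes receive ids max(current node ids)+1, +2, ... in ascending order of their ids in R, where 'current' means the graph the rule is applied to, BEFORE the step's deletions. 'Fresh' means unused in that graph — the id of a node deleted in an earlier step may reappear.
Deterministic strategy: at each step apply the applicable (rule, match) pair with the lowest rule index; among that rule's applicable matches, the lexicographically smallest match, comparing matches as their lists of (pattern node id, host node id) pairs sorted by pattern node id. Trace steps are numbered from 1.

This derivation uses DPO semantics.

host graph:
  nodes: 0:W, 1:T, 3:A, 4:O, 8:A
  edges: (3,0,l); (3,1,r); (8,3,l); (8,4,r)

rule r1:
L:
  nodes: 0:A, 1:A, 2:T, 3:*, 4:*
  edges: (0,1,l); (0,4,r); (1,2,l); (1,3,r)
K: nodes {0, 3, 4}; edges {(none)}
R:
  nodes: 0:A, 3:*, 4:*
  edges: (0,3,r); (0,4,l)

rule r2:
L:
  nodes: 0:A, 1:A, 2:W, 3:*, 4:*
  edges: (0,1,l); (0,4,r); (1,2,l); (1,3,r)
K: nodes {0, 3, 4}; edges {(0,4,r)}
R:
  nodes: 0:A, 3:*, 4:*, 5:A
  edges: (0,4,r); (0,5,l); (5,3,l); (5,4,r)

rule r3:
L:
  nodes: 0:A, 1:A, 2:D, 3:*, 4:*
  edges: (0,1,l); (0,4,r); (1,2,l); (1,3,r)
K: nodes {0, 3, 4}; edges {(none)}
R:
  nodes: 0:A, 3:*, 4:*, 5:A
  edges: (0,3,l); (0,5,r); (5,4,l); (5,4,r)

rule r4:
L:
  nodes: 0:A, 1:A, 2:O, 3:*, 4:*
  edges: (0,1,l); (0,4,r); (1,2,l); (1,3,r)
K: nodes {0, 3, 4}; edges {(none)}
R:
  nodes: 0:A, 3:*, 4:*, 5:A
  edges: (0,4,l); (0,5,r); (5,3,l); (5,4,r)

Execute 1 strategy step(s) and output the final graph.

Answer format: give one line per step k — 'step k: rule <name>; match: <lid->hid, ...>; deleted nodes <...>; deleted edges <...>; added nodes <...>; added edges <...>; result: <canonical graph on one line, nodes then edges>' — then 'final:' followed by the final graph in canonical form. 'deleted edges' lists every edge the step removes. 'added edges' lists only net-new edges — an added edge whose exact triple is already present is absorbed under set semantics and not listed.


step 1: rule r2; match: 0->8, 1->3, 2->0, 3->1, 4->4; deleted nodes 0, 3; deleted edges (3,0,l); (3,1,r); (8,3,l); added nodes 9; added edges (8,9,l); (9,1,l); (9,4,r); result: nodes: 1:T, 4:O, 8:A, 9:A edges: (8,4,r); (8,9,l); (9,1,l); (9,4,r)
final:
nodes: 1:T, 4:O, 8:A, 9:A
edges: (8,4,r); (8,9,l); (9,1,l); (9,4,r)


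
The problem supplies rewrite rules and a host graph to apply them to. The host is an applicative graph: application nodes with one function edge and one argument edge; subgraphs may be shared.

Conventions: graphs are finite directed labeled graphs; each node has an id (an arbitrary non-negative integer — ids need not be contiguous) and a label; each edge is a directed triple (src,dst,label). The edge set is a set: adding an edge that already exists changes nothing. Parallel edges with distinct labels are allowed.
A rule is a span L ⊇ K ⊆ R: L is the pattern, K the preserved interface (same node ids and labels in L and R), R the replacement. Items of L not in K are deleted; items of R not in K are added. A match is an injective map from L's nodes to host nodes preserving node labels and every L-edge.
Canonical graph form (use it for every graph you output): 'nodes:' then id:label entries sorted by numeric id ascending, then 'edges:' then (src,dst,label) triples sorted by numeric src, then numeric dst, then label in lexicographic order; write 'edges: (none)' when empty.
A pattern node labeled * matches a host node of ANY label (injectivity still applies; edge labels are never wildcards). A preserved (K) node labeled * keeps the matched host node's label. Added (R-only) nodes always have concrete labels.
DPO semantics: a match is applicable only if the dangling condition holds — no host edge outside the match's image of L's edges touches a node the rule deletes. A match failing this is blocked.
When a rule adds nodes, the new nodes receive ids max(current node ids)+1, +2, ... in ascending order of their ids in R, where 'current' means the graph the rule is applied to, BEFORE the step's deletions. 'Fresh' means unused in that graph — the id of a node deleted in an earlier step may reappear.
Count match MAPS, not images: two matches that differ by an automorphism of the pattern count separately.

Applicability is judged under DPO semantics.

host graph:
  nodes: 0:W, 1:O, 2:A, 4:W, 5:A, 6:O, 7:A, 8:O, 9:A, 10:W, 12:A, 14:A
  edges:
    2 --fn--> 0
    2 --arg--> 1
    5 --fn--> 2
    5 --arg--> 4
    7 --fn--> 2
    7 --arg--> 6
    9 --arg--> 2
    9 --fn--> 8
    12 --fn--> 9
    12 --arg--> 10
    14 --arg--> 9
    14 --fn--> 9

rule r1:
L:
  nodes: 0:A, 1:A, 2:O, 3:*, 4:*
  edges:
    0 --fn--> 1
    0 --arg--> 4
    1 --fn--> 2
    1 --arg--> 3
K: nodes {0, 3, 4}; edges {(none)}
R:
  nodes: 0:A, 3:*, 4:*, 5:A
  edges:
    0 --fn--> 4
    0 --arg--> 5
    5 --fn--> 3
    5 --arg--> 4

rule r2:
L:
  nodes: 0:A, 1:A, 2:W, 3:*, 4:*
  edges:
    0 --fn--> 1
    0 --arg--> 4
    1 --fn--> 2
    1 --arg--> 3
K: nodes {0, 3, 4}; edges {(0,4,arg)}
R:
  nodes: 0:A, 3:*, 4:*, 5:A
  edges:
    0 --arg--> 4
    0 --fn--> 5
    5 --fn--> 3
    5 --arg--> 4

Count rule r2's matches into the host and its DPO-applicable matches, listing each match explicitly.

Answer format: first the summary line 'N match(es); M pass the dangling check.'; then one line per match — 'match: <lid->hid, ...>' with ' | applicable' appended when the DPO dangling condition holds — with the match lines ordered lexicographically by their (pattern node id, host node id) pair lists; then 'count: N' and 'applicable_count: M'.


2 match(es); 0 pass the dangling check.
match: 0->5, 1->2, 2->0, 3->1, 4->4
match: 0->7, 1->2, 2->0, 3->1, 4->6
count: 2
applicable_count: 0


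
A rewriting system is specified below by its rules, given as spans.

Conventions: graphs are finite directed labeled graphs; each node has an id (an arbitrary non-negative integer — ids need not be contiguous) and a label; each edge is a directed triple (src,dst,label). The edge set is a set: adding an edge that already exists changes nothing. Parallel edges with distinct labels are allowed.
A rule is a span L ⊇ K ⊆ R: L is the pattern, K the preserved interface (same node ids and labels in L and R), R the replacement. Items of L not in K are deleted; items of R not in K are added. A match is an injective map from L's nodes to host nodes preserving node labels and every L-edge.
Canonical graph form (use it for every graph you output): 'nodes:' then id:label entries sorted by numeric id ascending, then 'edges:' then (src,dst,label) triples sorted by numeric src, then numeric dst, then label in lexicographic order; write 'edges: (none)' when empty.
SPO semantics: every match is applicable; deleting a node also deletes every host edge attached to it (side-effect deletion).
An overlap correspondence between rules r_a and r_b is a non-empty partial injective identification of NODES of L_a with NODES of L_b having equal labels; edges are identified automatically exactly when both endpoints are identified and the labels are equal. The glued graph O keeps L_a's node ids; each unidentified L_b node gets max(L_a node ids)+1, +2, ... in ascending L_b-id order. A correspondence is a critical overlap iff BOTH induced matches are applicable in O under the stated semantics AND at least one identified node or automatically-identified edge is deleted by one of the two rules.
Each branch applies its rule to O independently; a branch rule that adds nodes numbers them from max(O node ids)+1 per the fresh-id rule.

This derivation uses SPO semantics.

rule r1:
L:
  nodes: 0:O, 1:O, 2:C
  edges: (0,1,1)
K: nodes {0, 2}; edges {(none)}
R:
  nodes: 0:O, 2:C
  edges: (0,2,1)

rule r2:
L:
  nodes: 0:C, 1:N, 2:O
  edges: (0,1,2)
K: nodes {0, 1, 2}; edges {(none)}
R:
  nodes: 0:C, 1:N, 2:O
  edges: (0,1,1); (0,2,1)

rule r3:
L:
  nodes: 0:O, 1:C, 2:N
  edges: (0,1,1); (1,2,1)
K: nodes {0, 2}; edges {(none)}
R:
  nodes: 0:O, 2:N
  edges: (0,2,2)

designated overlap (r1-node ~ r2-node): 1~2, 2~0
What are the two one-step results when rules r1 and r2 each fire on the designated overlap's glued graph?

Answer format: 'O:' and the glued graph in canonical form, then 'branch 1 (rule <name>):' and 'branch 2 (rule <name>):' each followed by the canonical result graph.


O:
nodes: 0:O, 1:O, 2:C, 3:N
edges: (0,1,1); (2,3,2)
branch 1 (rule r1):
nodes: 0:O, 2:C, 3:N
edges: (0,2,1); (2,3,2)
branch 2 (rule r2):
nodes: 0:O, 1:O, 2:C, 3:N
edges: (0,1,1); (2,1,1); (2,3,1)


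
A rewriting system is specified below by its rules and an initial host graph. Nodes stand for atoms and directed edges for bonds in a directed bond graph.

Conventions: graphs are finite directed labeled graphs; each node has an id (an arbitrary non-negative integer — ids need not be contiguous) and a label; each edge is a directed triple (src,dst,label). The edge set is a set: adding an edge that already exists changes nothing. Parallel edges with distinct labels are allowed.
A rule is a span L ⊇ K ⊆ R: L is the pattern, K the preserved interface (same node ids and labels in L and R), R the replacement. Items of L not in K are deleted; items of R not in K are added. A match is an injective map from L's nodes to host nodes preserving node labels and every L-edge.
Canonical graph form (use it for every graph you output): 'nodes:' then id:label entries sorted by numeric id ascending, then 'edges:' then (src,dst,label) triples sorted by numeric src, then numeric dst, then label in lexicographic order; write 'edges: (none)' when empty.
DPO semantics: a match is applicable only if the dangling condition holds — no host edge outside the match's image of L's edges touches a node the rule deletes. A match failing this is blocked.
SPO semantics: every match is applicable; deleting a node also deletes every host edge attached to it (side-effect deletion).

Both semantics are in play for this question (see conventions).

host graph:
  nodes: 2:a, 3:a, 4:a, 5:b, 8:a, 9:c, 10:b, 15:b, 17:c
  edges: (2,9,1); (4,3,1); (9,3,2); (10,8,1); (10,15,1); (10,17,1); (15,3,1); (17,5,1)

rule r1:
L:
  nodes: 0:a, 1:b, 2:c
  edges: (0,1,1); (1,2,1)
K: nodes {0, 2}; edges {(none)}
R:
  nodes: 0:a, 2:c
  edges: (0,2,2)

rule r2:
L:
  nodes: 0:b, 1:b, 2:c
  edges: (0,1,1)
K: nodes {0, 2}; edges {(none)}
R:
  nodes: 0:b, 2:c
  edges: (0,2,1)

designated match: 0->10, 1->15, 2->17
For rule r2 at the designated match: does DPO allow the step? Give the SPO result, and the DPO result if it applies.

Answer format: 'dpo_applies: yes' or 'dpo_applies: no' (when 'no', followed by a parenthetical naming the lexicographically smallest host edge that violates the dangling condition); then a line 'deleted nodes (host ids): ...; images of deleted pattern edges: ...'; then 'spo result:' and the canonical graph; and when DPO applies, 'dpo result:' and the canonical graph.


dpo_applies: no
(the rule deletes node 15, which keeps host edge (15,3,1) outside the match image — the dangling condition fails, DPO blocks; SPO proceeds and side-deletes such edges)
deleted nodes (host ids): 15; images of deleted pattern edges: (10,15,1)
spo result:
nodes: 2:a, 3:a, 4:a, 5:b, 8:a, 9:c, 10:b, 17:c
edges: (2,9,1); (4,3,1); (9,3,2); (10,8,1); (10,17,1); (17,5,1)
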